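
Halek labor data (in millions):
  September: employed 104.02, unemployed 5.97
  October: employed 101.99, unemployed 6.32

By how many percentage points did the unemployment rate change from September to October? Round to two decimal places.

The unemployment rate changed by +0.41 percentage points.

September: labor force = 104.02 + 5.97 = 109.99; u = 5.97/109.99 = 5.43%.
October: labor force = 101.99 + 6.32 = 108.31; u = 6.32/108.31 = 5.84%.
Change = 5.84% − 5.43% = +0.41 pp.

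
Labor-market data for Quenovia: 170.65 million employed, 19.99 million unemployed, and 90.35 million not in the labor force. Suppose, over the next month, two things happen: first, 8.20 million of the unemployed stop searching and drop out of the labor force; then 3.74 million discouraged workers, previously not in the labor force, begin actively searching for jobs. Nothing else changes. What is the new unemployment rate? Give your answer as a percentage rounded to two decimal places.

New unemployment rate ≈ 8.34%.

Initially, labor force = 170.65 + 19.99 = 190.64 million, so u = 19.99/190.64 = 10.49%.
After the first change, unemployed and labor force both fall by 8.20 → E = 170.65, U = 11.79, labor force = 182.44 million.
After the second change, unemployed and labor force both rise by 3.74 → E = 170.65, U = 15.53, labor force = 186.18 million.
New unemployment rate = 15.53 / 186.18 = 8.34%.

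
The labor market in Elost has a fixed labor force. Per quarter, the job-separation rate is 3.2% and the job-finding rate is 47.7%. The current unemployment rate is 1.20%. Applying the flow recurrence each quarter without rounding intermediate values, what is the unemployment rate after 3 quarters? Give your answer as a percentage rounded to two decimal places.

With a fixed labor force, u_{t+1} = u_t + s·(1−u_t) − f·u_t = u_t·(1−s−f) + s.
Here 1−s−f = 0.491 and s = 0.032.
u_1 = 0.012000 × 0.491 + 0.032 = 0.037892.
u_2 = 0.037892 × 0.491 + 0.032 = 0.050605.
u_3 = 0.050605 × 0.491 + 0.032 = 0.056847.

Unemployment rate after three quarters ≈ 5.68%.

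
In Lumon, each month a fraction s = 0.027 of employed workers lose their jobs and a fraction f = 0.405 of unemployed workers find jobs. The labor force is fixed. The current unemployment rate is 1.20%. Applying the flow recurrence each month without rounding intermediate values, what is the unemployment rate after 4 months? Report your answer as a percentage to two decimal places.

With a fixed labor force, u_{t+1} = u_t + s·(1−u_t) − f·u_t = u_t·(1−s−f) + s.
Here 1−s−f = 0.568 and s = 0.027.
u_1 = 0.012000 × 0.568 + 0.027 = 0.033816.
u_2 = 0.033816 × 0.568 + 0.027 = 0.046207.
u_3 = 0.046207 × 0.568 + 0.027 = 0.053246.
u_4 = 0.053246 × 0.568 + 0.027 = 0.057244.

Unemployment rate after four months ≈ 5.72%.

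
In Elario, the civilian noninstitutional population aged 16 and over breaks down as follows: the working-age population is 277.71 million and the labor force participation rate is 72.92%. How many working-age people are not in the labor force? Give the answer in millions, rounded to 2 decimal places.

About 75.20 million are not in the labor force.

Share not in the labor force = 1 − 0.7292 = 0.2708.
Not in labor force = 0.2708 × 277.71 ≈ 75.20 million.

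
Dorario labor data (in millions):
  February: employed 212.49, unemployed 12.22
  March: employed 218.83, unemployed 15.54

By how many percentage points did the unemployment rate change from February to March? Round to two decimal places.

The unemployment rate changed by +1.19 percentage points.

February: labor force = 212.49 + 12.22 = 224.71; u = 12.22/224.71 = 5.44%.
March: labor force = 218.83 + 15.54 = 234.37; u = 15.54/234.37 = 6.63%.
Change = 6.63% − 5.44% = +1.19 pp.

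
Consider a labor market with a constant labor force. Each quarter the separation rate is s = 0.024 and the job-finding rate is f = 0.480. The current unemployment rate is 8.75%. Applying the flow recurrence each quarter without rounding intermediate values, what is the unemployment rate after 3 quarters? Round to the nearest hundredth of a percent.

With a fixed labor force, u_{t+1} = u_t + s·(1−u_t) − f·u_t = u_t·(1−s−f) + s.
Here 1−s−f = 0.496 and s = 0.024.
u_1 = 0.087500 × 0.496 + 0.024 = 0.067400.
u_2 = 0.067400 × 0.496 + 0.024 = 0.057430.
u_3 = 0.057430 × 0.496 + 0.024 = 0.052485.

Unemployment rate after three quarters ≈ 5.25%.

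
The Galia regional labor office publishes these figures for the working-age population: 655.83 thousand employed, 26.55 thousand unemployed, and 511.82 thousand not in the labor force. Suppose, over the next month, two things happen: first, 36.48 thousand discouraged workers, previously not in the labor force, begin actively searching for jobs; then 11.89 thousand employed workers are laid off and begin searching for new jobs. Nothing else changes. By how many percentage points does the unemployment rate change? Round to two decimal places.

The unemployment rate changes by +6.53 percentage points.

Initially, labor force = 655.83 + 26.55 = 682.38 thousand, so u = 26.55/682.38 = 3.89%.
After the first change, unemployed and labor force both rise by 36.48 → E = 655.83, U = 63.03, labor force = 718.86 thousand.
After the second change, employed falls and unemployed rises by 11.89; labor force unchanged → E = 643.94, U = 74.92, labor force = 718.86 thousand.
New unemployment rate = 74.92 / 718.86 = 10.42%.
Change = 10.42% − 3.89% = +6.53 percentage points.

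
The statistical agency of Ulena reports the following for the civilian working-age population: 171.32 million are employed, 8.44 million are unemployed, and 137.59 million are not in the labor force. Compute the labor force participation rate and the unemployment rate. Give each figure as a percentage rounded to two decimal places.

Labor force = employed + unemployed = 171.32 + 8.44 = 179.76 million.
Working-age population = 179.76 + 137.59 = 317.35 million.
Unemployment rate = 8.44 / 179.76 = 4.70%.
Labor force participation rate = 179.76 / 317.35 = 56.64%.

Labor force participation rate ≈ 56.64%; unemployment rate ≈ 4.70%.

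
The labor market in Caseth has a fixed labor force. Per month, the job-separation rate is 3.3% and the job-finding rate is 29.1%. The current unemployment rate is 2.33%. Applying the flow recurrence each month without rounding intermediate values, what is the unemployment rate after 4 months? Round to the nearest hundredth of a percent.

With a fixed labor force, u_{t+1} = u_t + s·(1−u_t) − f·u_t = u_t·(1−s−f) + s.
Here 1−s−f = 0.676 and s = 0.033.
u_1 = 0.023300 × 0.676 + 0.033 = 0.048751.
u_2 = 0.048751 × 0.676 + 0.033 = 0.065956.
u_3 = 0.065956 × 0.676 + 0.033 = 0.077586.
u_4 = 0.077586 × 0.676 + 0.033 = 0.085448.

Unemployment rate after four months ≈ 8.54%.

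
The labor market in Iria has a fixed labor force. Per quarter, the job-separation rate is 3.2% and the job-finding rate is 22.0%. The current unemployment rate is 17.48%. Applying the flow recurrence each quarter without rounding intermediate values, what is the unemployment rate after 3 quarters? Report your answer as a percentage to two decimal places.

With a fixed labor force, u_{t+1} = u_t + s·(1−u_t) − f·u_t = u_t·(1−s−f) + s.
Here 1−s−f = 0.748 and s = 0.032.
u_1 = 0.174800 × 0.748 + 0.032 = 0.162750.
u_2 = 0.162750 × 0.748 + 0.032 = 0.153737.
u_3 = 0.153737 × 0.748 + 0.032 = 0.146995.

Unemployment rate after three quarters ≈ 14.70%.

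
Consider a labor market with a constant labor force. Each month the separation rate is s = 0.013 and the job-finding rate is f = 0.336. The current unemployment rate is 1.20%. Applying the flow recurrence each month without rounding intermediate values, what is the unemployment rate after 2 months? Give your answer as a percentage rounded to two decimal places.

Unemployment rate after two months ≈ 2.65%.

With a fixed labor force, u_{t+1} = u_t + s·(1−u_t) − f·u_t = u_t·(1−s−f) + s.
Here 1−s−f = 0.651 and s = 0.013.
u_1 = 0.012000 × 0.651 + 0.013 = 0.020812.
u_2 = 0.020812 × 0.651 + 0.013 = 0.026549.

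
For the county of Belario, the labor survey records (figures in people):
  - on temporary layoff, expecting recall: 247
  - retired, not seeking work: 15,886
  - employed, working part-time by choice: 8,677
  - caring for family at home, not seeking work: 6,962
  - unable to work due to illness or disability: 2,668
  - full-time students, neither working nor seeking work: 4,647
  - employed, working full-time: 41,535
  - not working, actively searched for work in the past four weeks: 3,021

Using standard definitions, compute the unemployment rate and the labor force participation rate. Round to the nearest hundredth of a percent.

Unemployment rate ≈ 6.11%; labor force participation rate ≈ 63.94%.

Employed = 8,677 + 41,535 = 50,212.
Unemployed = 247 + 3,021 = 3,268 (jobless and actively searching, or on temporary layoff).
Labor force = 50,212 + 3,268 = 53,480.
Not in labor force = 15,886 + 6,962 + 2,668 + 4,647 = 30,163 (those not working and not actively searching are outside the labor force).
Civilian working-age population = 53,480 + 30,163 = 83,643.
Unemployment rate = 3,268 / 53,480 = 6.11%.
Labor force participation rate = 53,480 / 83,643 = 63.94%.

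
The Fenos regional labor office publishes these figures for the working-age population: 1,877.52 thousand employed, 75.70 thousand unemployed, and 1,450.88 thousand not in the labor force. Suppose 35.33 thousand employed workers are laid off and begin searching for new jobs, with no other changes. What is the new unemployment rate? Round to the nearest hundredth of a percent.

Initially, labor force = 1,877.52 + 75.70 = 1,953.22 thousand, so u = 75.70/1,953.22 = 3.88%.
After the change, employed falls and unemployed rises by 35.33; labor force unchanged → E = 1,842.19, U = 111.03, labor force = 1,953.22 thousand.
New unemployment rate = 111.03 / 1,953.22 = 5.68%.

New unemployment rate ≈ 5.68%.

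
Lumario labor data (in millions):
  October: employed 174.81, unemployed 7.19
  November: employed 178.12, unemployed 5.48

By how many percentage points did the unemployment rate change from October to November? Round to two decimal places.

The unemployment rate changed by −0.97 percentage points.

October: labor force = 174.81 + 7.19 = 182.00; u = 7.19/182.00 = 3.95%.
November: labor force = 178.12 + 5.48 = 183.60; u = 5.48/183.60 = 2.98%.
Change = 2.98% − 3.95% = −0.97 pp.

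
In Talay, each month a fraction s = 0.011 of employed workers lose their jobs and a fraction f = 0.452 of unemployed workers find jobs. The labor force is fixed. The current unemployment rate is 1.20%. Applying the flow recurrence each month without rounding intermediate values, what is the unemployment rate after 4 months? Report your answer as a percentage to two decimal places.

With a fixed labor force, u_{t+1} = u_t + s·(1−u_t) − f·u_t = u_t·(1−s−f) + s.
Here 1−s−f = 0.537 and s = 0.011.
u_1 = 0.012000 × 0.537 + 0.011 = 0.017444.
u_2 = 0.017444 × 0.537 + 0.011 = 0.020367.
u_3 = 0.020367 × 0.537 + 0.011 = 0.021937.
u_4 = 0.021937 × 0.537 + 0.011 = 0.022780.

Unemployment rate after four months ≈ 2.28%.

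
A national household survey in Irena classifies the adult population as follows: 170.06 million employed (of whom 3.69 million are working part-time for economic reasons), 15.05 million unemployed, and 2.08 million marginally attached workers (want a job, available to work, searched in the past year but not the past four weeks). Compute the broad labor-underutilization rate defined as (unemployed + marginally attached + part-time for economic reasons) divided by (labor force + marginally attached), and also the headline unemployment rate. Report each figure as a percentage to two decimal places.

Labor force = 170.06 + 15.05 = 185.11 million.
Numerator = 15.05 + 2.08 + 3.69 = 20.82 million.
Denominator = 185.11 + 2.08 = 187.19 million.
Broad rate = 20.82 / 187.19 = 11.12%.
Headline unemployment rate = 15.05 / 185.11 = 8.13%.

Broad underutilization rate ≈ 11.12%; headline unemployment rate ≈ 8.13%.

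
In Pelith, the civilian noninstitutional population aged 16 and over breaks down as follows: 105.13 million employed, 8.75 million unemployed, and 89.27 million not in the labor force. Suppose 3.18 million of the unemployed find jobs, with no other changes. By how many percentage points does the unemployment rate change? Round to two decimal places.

Initially, labor force = 105.13 + 8.75 = 113.88 million, so u = 8.75/113.88 = 7.68%.
After the change, unemployed falls and employed rises by 3.18; labor force unchanged → E = 108.31, U = 5.57, labor force = 113.88 million.
New unemployment rate = 5.57 / 113.88 = 4.89%.
Change = 4.89% − 7.68% = −2.79 percentage points.

The unemployment rate changes by −2.79 percentage points.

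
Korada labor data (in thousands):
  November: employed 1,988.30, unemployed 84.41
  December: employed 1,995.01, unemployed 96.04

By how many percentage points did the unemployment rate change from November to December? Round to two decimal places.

The unemployment rate changed by +0.52 percentage points.

November: labor force = 1,988.30 + 84.41 = 2,072.71; u = 84.41/2,072.71 = 4.07%.
December: labor force = 1,995.01 + 96.04 = 2,091.05; u = 96.04/2,091.05 = 4.59%.
Change = 4.59% − 4.07% = +0.52 pp.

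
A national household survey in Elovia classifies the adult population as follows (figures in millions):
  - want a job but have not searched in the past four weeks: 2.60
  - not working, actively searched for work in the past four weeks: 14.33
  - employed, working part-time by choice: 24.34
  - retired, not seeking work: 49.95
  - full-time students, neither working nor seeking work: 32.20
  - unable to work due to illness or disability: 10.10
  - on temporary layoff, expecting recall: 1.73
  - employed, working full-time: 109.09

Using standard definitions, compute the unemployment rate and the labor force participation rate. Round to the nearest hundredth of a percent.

Unemployment rate ≈ 10.74%; labor force participation rate ≈ 61.18%.

Employed = 24.34 + 109.09 = 133.43 million.
Unemployed = 14.33 + 1.73 = 16.06 million (jobless and actively searching, or on temporary layoff).
Labor force = 133.43 + 16.06 = 149.49 million.
Not in labor force = 2.60 + 49.95 + 32.20 + 10.10 = 94.85 million (those not working and not actively searching are outside the labor force — including those who want a job but have given up searching).
Civilian working-age population = 149.49 + 94.85 = 244.34 million.
Unemployment rate = 16.06 / 149.49 = 10.74%.
Labor force participation rate = 149.49 / 244.34 = 61.18%.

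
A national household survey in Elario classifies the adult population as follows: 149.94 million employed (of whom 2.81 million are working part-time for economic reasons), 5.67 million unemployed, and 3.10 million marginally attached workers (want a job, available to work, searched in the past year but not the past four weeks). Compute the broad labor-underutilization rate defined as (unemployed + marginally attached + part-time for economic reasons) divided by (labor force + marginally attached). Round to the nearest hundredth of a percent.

Broad underutilization rate ≈ 7.30%.

Labor force = 149.94 + 5.67 = 155.61 million.
Numerator = 5.67 + 3.10 + 2.81 = 11.58 million.
Denominator = 155.61 + 3.10 = 158.71 million.
Broad rate = 11.58 / 158.71 = 7.30%.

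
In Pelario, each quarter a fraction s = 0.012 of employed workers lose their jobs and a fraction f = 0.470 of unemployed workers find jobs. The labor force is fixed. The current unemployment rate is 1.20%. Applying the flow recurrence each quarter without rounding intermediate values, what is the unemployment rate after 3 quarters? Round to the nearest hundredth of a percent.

With a fixed labor force, u_{t+1} = u_t + s·(1−u_t) − f·u_t = u_t·(1−s−f) + s.
Here 1−s−f = 0.518 and s = 0.012.
u_1 = 0.012000 × 0.518 + 0.012 = 0.018216.
u_2 = 0.018216 × 0.518 + 0.012 = 0.021436.
u_3 = 0.021436 × 0.518 + 0.012 = 0.023104.

Unemployment rate after three quarters ≈ 2.31%.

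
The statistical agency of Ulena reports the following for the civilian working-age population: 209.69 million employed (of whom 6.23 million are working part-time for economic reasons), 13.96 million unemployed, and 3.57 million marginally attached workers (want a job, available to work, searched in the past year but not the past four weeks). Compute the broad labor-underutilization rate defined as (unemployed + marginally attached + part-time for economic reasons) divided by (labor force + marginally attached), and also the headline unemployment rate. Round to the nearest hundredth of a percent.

Broad underutilization rate ≈ 10.46%; headline unemployment rate ≈ 6.24%.

Labor force = 209.69 + 13.96 = 223.65 million.
Numerator = 13.96 + 3.57 + 6.23 = 23.76 million.
Denominator = 223.65 + 3.57 = 227.22 million.
Broad rate = 23.76 / 227.22 = 10.46%.
Headline unemployment rate = 13.96 / 223.65 = 6.24%.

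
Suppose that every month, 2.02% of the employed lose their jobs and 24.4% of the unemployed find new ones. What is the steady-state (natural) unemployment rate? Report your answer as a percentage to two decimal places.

Steady-state unemployment rate ≈ 7.65%.

At steady state the flows balance: s·E = f·U, so U/(E+U) = s/(s+f).
u* = 2.02 / (2.02 + 24.4) = 2.02 / 26.42 = 7.65%.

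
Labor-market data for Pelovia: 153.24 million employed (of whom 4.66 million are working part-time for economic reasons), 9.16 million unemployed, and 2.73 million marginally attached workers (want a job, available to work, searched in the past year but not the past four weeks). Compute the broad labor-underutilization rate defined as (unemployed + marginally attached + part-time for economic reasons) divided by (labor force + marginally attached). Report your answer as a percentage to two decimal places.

Broad underutilization rate ≈ 10.02%.

Labor force = 153.24 + 9.16 = 162.40 million.
Numerator = 9.16 + 2.73 + 4.66 = 16.55 million.
Denominator = 162.40 + 2.73 = 165.13 million.
Broad rate = 16.55 / 165.13 = 10.02%.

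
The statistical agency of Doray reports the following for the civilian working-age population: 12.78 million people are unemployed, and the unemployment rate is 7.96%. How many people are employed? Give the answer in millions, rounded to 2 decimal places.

About 147.77 million are employed.

Labor force = U / u = 12.78 / 0.0796 ≈ 160.55 million.
Employed = labor force − unemployed = 160.55 − 12.78 = 147.77 million.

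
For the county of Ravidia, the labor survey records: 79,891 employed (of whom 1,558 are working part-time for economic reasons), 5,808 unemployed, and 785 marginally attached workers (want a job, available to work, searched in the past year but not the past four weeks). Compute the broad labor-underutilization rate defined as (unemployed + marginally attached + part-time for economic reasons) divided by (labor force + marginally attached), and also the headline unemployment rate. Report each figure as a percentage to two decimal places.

Broad underutilization rate ≈ 9.42%; headline unemployment rate ≈ 6.78%.

Labor force = 79,891 + 5,808 = 85,699.
Numerator = 5,808 + 785 + 1,558 = 8,151.
Denominator = 85,699 + 785 = 86,484.
Broad rate = 8,151 / 86,484 = 9.42%.
Headline unemployment rate = 5,808 / 85,699 = 6.78%.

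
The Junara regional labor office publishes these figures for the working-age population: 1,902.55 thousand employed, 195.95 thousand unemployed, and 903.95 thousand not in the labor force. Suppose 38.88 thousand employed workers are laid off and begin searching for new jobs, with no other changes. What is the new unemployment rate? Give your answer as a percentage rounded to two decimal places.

New unemployment rate ≈ 11.19%.

Initially, labor force = 1,902.55 + 195.95 = 2,098.50 thousand, so u = 195.95/2,098.50 = 9.34%.
After the change, employed falls and unemployed rises by 38.88; labor force unchanged → E = 1,863.67, U = 234.83, labor force = 2,098.50 thousand.
New unemployment rate = 234.83 / 2,098.50 = 11.19%.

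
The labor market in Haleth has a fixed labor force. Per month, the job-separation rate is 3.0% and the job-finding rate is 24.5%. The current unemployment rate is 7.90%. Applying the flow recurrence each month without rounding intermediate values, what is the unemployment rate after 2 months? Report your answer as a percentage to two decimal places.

With a fixed labor force, u_{t+1} = u_t + s·(1−u_t) − f·u_t = u_t·(1−s−f) + s.
Here 1−s−f = 0.725 and s = 0.030.
u_1 = 0.079000 × 0.725 + 0.030 = 0.087275.
u_2 = 0.087275 × 0.725 + 0.030 = 0.093274.

Unemployment rate after two months ≈ 9.33%.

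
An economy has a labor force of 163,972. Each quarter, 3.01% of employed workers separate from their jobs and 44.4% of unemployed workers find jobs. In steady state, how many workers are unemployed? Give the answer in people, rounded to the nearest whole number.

Steady-state unemployment rate u* = s/(s+f) = 3.01/(3.01+44.4) = 0.063489.
Unemployed = u* × labor force = 0.063489 × 163,972 ≈ 10,410.

About 10,410 are unemployed in steady state.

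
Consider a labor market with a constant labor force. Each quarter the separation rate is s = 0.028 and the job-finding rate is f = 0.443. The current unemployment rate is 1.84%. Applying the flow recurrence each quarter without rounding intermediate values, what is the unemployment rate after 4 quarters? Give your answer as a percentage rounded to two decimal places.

Unemployment rate after four quarters ≈ 5.62%.

With a fixed labor force, u_{t+1} = u_t + s·(1−u_t) − f·u_t = u_t·(1−s−f) + s.
Here 1−s−f = 0.529 and s = 0.028.
u_1 = 0.018400 × 0.529 + 0.028 = 0.037734.
u_2 = 0.037734 × 0.529 + 0.028 = 0.047961.
u_3 = 0.047961 × 0.529 + 0.028 = 0.053371.
u_4 = 0.053371 × 0.529 + 0.028 = 0.056233.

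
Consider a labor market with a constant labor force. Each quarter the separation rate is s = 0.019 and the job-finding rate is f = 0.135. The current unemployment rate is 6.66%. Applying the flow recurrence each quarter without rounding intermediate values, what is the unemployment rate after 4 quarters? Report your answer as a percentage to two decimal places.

With a fixed labor force, u_{t+1} = u_t + s·(1−u_t) − f·u_t = u_t·(1−s−f) + s.
Here 1−s−f = 0.846 and s = 0.019.
u_1 = 0.066600 × 0.846 + 0.019 = 0.075344.
u_2 = 0.075344 × 0.846 + 0.019 = 0.082741.
u_3 = 0.082741 × 0.846 + 0.019 = 0.088999.
u_4 = 0.088999 × 0.846 + 0.019 = 0.094293.

Unemployment rate after four quarters ≈ 9.43%.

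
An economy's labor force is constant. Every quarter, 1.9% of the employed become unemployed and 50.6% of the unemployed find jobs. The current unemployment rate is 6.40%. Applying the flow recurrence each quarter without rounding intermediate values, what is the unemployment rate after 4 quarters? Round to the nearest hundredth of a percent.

Unemployment rate after four quarters ≈ 3.76%.

With a fixed labor force, u_{t+1} = u_t + s·(1−u_t) − f·u_t = u_t·(1−s−f) + s.
Here 1−s−f = 0.475 and s = 0.019.
u_1 = 0.064000 × 0.475 + 0.019 = 0.049400.
u_2 = 0.049400 × 0.475 + 0.019 = 0.042465.
u_3 = 0.042465 × 0.475 + 0.019 = 0.039171.
u_4 = 0.039171 × 0.475 + 0.019 = 0.037606.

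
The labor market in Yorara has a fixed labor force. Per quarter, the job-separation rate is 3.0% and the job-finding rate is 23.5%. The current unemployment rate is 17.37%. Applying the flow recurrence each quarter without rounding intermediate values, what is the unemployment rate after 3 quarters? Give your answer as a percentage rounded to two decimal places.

Unemployment rate after three quarters ≈ 13.72%.

With a fixed labor force, u_{t+1} = u_t + s·(1−u_t) − f·u_t = u_t·(1−s−f) + s.
Here 1−s−f = 0.735 and s = 0.030.
u_1 = 0.173700 × 0.735 + 0.030 = 0.157669.
u_2 = 0.157669 × 0.735 + 0.030 = 0.145887.
u_3 = 0.145887 × 0.735 + 0.030 = 0.137227.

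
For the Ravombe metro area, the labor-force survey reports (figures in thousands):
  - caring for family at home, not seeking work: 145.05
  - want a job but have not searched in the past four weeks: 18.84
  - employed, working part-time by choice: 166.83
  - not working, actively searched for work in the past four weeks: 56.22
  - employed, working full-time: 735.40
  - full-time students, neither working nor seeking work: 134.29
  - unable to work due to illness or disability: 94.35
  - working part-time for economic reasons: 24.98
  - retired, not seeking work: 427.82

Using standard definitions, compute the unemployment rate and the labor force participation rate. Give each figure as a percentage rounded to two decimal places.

Employed = 166.83 + 735.40 + 24.98 = 927.21 thousand (anyone who worked, including part-time for economic reasons, counts as employed).
Unemployed = 56.22 thousand.
Labor force = 927.21 + 56.22 = 983.43 thousand.
Not in labor force = 145.05 + 18.84 + 134.29 + 94.35 + 427.82 = 820.35 thousand (those not working and not actively searching are outside the labor force — including those who want a job but have given up searching).
Civilian working-age population = 983.43 + 820.35 = 1,803.78 thousand.
Unemployment rate = 56.22 / 983.43 = 5.72%.
Labor force participation rate = 983.43 / 1,803.78 = 54.52%.

Unemployment rate ≈ 5.72%; labor force participation rate ≈ 54.52%.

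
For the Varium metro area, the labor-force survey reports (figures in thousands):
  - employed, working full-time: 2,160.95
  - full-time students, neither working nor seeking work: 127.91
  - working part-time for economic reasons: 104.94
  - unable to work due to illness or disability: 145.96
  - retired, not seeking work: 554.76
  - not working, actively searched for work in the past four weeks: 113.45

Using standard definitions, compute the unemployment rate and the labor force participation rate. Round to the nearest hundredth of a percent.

Unemployment rate ≈ 4.77%; labor force participation rate ≈ 74.17%.

Employed = 2,160.95 + 104.94 = 2,265.89 thousand (anyone who worked, including part-time for economic reasons, counts as employed).
Unemployed = 113.45 thousand.
Labor force = 2,265.89 + 113.45 = 2,379.34 thousand.
Not in labor force = 127.91 + 145.96 + 554.76 = 828.63 thousand (those not working and not actively searching are outside the labor force).
Civilian working-age population = 2,379.34 + 828.63 = 3,207.97 thousand.
Unemployment rate = 113.45 / 2,379.34 = 4.77%.
Labor force participation rate = 2,379.34 / 3,207.97 = 74.17%.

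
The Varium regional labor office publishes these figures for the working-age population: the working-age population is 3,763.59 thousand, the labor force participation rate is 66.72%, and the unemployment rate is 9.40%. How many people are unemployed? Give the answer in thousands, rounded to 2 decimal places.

About 236.04 thousand are unemployed.

Labor force = 0.6672 × 3,763.59 = 2,511.07 thousand.
Unemployed = 0.0940 × 2,511.07 ≈ 236.04 thousand.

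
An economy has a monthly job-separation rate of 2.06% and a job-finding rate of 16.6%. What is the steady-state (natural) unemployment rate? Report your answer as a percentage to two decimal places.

At steady state the flows balance: s·E = f·U, so U/(E+U) = s/(s+f).
u* = 2.06 / (2.06 + 16.6) = 2.06 / 18.66 = 11.04%.

Steady-state unemployment rate ≈ 11.04%.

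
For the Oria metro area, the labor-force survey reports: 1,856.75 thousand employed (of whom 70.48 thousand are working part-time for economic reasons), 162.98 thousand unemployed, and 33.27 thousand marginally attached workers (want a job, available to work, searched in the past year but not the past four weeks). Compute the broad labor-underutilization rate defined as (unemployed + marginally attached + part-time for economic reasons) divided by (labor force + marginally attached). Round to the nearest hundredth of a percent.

Broad underutilization rate ≈ 12.99%.

Labor force = 1,856.75 + 162.98 = 2,019.73 thousand.
Numerator = 162.98 + 33.27 + 70.48 = 266.73 thousand.
Denominator = 2,019.73 + 33.27 = 2,053.00 thousand.
Broad rate = 266.73 / 2,053.00 = 12.99%.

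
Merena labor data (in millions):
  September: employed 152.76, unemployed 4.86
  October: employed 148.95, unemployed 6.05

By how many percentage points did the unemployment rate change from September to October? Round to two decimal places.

September: labor force = 152.76 + 4.86 = 157.62; u = 4.86/157.62 = 3.08%.
October: labor force = 148.95 + 6.05 = 155.00; u = 6.05/155.00 = 3.90%.
Change = 3.90% − 3.08% = +0.82 pp.

The unemployment rate changed by +0.82 percentage points.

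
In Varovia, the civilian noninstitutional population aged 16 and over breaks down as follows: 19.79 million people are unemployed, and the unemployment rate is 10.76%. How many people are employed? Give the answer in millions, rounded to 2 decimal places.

About 164.13 million are employed.

Labor force = U / u = 19.79 / 0.1076 ≈ 183.92 million.
Employed = labor force − unemployed = 183.92 − 19.79 = 164.13 million.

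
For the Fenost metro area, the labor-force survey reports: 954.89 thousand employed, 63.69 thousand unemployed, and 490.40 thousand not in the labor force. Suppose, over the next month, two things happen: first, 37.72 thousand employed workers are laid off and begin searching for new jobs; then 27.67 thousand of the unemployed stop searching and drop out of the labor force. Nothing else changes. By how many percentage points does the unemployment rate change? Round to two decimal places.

The unemployment rate changes by +1.19 percentage points.

Initially, labor force = 954.89 + 63.69 = 1,018.58 thousand, so u = 63.69/1,018.58 = 6.25%.
After the first change, employed falls and unemployed rises by 37.72; labor force unchanged → E = 917.17, U = 101.41, labor force = 1,018.58 thousand.
After the second change, unemployed and labor force both fall by 27.67 → E = 917.17, U = 73.74, labor force = 990.91 thousand.
New unemployment rate = 73.74 / 990.91 = 7.44%.
Change = 7.44% − 6.25% = +1.19 percentage points.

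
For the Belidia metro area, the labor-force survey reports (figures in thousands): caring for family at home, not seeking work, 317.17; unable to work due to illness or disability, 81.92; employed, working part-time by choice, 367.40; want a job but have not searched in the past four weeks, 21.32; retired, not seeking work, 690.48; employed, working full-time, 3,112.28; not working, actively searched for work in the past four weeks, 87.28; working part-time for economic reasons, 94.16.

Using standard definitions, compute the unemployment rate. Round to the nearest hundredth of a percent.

Employed = 367.40 + 3,112.28 + 94.16 = 3,573.84 thousand (anyone who worked, including part-time for economic reasons, counts as employed).
Unemployed = 87.28 thousand.
Labor force = 3,573.84 + 87.28 = 3,661.12 thousand.
Unemployment rate = 87.28 / 3,661.12 = 2.38%.

Unemployment rate ≈ 2.38%.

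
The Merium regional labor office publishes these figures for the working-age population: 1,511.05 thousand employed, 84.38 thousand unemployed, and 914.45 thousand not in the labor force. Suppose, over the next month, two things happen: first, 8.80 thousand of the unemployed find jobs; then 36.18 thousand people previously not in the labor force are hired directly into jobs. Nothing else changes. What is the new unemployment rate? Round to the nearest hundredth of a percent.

New unemployment rate ≈ 4.63%.

Initially, labor force = 1,511.05 + 84.38 = 1,595.43 thousand, so u = 84.38/1,595.43 = 5.29%.
After the first change, unemployed falls and employed rises by 8.80; labor force unchanged → E = 1,519.85, U = 75.58, labor force = 1,595.43 thousand.
After the second change, employed and labor force both rise by 36.18; unemployed unchanged → E = 1,556.03, U = 75.58, labor force = 1,631.61 thousand.
New unemployment rate = 75.58 / 1,631.61 = 4.63%.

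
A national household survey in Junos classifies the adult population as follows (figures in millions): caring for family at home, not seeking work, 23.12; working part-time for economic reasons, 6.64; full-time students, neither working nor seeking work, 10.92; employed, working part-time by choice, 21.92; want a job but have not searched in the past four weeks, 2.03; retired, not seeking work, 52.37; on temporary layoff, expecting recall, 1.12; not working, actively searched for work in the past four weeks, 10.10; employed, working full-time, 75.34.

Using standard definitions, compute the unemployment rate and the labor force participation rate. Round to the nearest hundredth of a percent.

Unemployment rate ≈ 9.75%; labor force participation rate ≈ 56.55%.

Employed = 6.64 + 21.92 + 75.34 = 103.90 million (anyone who worked, including part-time for economic reasons, counts as employed).
Unemployed = 1.12 + 10.10 = 11.22 million (jobless and actively searching, or on temporary layoff).
Labor force = 103.90 + 11.22 = 115.12 million.
Not in labor force = 23.12 + 10.92 + 2.03 + 52.37 = 88.44 million (those not working and not actively searching are outside the labor force — including those who want a job but have given up searching).
Civilian working-age population = 115.12 + 88.44 = 203.56 million.
Unemployment rate = 11.22 / 115.12 = 9.75%.
Labor force participation rate = 115.12 / 203.56 = 56.55%.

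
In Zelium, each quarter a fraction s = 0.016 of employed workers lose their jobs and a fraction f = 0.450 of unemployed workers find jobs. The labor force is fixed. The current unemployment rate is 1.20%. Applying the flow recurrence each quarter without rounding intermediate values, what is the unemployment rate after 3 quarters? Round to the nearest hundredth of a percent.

Unemployment rate after three quarters ≈ 3.09%.

With a fixed labor force, u_{t+1} = u_t + s·(1−u_t) − f·u_t = u_t·(1−s−f) + s.
Here 1−s−f = 0.534 and s = 0.016.
u_1 = 0.012000 × 0.534 + 0.016 = 0.022408.
u_2 = 0.022408 × 0.534 + 0.016 = 0.027966.
u_3 = 0.027966 × 0.534 + 0.016 = 0.030934.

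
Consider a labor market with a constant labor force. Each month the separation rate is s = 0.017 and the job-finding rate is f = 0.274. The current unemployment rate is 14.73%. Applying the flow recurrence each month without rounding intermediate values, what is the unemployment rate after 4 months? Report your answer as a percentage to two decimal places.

Unemployment rate after four months ≈ 8.09%.

With a fixed labor force, u_{t+1} = u_t + s·(1−u_t) − f·u_t = u_t·(1−s−f) + s.
Here 1−s−f = 0.709 and s = 0.017.
u_1 = 0.147300 × 0.709 + 0.017 = 0.121436.
u_2 = 0.121436 × 0.709 + 0.017 = 0.103098.
u_3 = 0.103098 × 0.709 + 0.017 = 0.090096.
u_4 = 0.090096 × 0.709 + 0.017 = 0.080878.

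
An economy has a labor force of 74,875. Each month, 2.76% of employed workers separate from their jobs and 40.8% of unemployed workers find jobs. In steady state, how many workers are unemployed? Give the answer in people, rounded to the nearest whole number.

Steady-state unemployment rate u* = s/(s+f) = 2.76/(2.76+40.8) = 0.063361.
Unemployed = u* × labor force = 0.063361 × 74,875 ≈ 4,744.

About 4,744 are unemployed in steady state.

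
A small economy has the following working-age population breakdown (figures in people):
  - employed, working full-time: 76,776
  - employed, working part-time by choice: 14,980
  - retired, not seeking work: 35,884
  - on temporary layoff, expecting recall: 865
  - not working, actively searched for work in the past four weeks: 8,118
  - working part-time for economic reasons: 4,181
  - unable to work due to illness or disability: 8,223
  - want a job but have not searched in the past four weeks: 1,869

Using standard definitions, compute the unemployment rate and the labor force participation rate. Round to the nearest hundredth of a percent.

Employed = 76,776 + 14,980 + 4,181 = 95,937 (anyone who worked, including part-time for economic reasons, counts as employed).
Unemployed = 865 + 8,118 = 8,983 (jobless and actively searching, or on temporary layoff).
Labor force = 95,937 + 8,983 = 104,920.
Not in labor force = 35,884 + 8,223 + 1,869 = 45,976 (those not working and not actively searching are outside the labor force — including those who want a job but have given up searching).
Civilian working-age population = 104,920 + 45,976 = 150,896.
Unemployment rate = 8,983 / 104,920 = 8.56%.
Labor force participation rate = 104,920 / 150,896 = 69.53%.

Unemployment rate ≈ 8.56%; labor force participation rate ≈ 69.53%.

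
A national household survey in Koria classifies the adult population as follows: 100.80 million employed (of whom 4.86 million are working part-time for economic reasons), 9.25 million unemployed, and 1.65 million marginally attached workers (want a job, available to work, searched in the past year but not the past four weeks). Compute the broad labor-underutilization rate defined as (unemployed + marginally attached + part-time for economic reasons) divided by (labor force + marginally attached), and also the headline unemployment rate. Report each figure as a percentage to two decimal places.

Broad underutilization rate ≈ 14.11%; headline unemployment rate ≈ 8.41%.

Labor force = 100.80 + 9.25 = 110.05 million.
Numerator = 9.25 + 1.65 + 4.86 = 15.76 million.
Denominator = 110.05 + 1.65 = 111.70 million.
Broad rate = 15.76 / 111.70 = 14.11%.
Headline unemployment rate = 9.25 / 110.05 = 8.41%.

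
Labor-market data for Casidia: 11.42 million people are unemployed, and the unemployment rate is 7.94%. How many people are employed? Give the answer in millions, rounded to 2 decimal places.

Labor force = U / u = 11.42 / 0.0794 ≈ 143.83 million.
Employed = labor force − unemployed = 143.83 − 11.42 = 132.41 million.

About 132.41 million are employed.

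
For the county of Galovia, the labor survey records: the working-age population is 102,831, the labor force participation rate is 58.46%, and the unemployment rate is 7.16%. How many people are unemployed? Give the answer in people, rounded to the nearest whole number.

About 4,304 are unemployed.

Labor force = 0.5846 × 102,831 = 60,115.
Unemployed = 0.0716 × 60,115 ≈ 4,304.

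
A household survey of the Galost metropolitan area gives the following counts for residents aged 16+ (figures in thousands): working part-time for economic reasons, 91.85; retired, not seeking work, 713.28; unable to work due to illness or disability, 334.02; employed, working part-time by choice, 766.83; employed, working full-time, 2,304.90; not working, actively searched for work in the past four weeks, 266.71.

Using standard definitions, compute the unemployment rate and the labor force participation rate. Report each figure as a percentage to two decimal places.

Employed = 91.85 + 766.83 + 2,304.90 = 3,163.58 thousand (anyone who worked, including part-time for economic reasons, counts as employed).
Unemployed = 266.71 thousand.
Labor force = 3,163.58 + 266.71 = 3,430.29 thousand.
Not in labor force = 713.28 + 334.02 = 1,047.30 thousand (those not working and not actively searching are outside the labor force).
Civilian working-age population = 3,430.29 + 1,047.30 = 4,477.59 thousand.
Unemployment rate = 266.71 / 3,430.29 = 7.78%.
Labor force participation rate = 3,430.29 / 4,477.59 = 76.61%.

Unemployment rate ≈ 7.78%; labor force participation rate ≈ 76.61%.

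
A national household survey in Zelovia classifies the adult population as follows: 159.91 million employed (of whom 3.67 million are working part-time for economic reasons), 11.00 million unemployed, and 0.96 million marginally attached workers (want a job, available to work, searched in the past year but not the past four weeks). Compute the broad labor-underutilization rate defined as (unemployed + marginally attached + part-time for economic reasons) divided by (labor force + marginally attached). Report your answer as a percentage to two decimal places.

Broad underutilization rate ≈ 9.09%.

Labor force = 159.91 + 11.00 = 170.91 million.
Numerator = 11.00 + 0.96 + 3.67 = 15.63 million.
Denominator = 170.91 + 0.96 = 171.87 million.
Broad rate = 15.63 / 171.87 = 9.09%.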